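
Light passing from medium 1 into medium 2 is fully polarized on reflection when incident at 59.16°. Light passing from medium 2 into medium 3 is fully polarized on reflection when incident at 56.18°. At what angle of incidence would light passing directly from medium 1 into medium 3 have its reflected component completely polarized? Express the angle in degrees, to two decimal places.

θ_B ≈ 68.20°

Each Brewster angle gives a ratio: n₂/n₁ = tan 59.16° = 1.6749, n₃/n₂ = tan 56.18° = 1.4927.
Multiplying, n₃/n₁ = 1.6749 × 1.4927 = 2.5000, and θ_B(1→3) = arctan 2.5000 = 68.20°.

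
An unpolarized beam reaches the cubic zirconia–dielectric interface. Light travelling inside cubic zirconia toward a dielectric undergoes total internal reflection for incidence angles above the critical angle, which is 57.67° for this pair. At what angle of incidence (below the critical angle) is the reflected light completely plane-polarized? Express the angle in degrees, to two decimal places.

θ_B ≈ 40.20°

sin θ_c = n₂/n₁, so n₂/n₁ = sin 57.67° = 0.8450.
Brewster: tan θ_B = n₂/n₁ = 0.8450.
θ_B = arctan(0.8450) = 40.20°.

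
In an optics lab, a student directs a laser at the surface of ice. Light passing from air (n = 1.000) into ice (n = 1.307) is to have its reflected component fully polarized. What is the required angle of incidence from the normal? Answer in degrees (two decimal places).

θ_B ≈ 52.58°

tan θ_B = n₂/n₁ = 1.307/1.000 = 1.3070.
So θ_B = arctan 1.3070 = 52.58°.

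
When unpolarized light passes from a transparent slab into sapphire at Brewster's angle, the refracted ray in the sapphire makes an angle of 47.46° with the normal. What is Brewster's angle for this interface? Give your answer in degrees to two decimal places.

At Brewster's angle the reflected and refracted rays are perpendicular, so θ_B + θ_t = 90°.
So θ_B = 90° − θ_t = 90° − 47.46° = 42.54°.

θ_B ≈ 42.54°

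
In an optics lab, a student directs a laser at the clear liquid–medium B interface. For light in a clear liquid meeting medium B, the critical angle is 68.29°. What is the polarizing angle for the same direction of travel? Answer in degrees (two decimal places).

θ_B ≈ 42.89°

At the critical angle sin θ_c = n₂/n₁, giving n₂/n₁ = sin 68.29° = 0.9291.
Then tan θ_B = n₂/n₁ = 0.9291, so θ_B = arctan 0.9291 = 42.89°.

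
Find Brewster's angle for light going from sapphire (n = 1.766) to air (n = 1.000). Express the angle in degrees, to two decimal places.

θ_B ≈ 29.52°

Brewster's condition: tan θ_B = n₂/n₁ = 1.000/1.766 = 0.5663.
θ_B = arctan(0.5663) = 29.52°.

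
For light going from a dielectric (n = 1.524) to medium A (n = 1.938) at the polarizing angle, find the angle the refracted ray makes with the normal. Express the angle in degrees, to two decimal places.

θ_t ≈ 38.18°

tan θ_B = n₂/n₁ = 1.938/1.524 = 1.2717, so θ_B = 51.82°.
Since θ_B + θ_t = 90° at Brewster incidence, θ_t = 90° − 51.82° = 38.18°.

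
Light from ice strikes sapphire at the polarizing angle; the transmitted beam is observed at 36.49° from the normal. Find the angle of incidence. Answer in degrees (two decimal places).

Since the reflected and refracted rays are at right angles at the polarizing angle, θ_B + θ_t = 90°.
θ_B = 90° − 36.49° = 53.51°.

θ_B ≈ 53.51°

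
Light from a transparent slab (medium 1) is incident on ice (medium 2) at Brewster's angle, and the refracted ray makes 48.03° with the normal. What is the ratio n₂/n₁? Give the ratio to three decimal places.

n₂/n₁ ≈ 0.899

At Brewster incidence θ_B = 90° − θ_t = 90° − 48.03° = 41.97°.
Then n₂/n₁ = tan θ_B = tan 41.97° = 0.899.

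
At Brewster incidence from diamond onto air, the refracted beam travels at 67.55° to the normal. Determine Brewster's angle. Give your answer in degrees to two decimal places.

θ_B ≈ 22.45°

At Brewster's angle the reflected and refracted rays are perpendicular, so θ_B + θ_t = 90°.
θ_B = 90° − 67.55° = 22.45°.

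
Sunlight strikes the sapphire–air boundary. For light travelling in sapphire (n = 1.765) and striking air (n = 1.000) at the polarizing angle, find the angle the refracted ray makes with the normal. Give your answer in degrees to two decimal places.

First find Brewster's angle: tan θ_B = 1.000/1.765 = 0.5666, giving θ_B = 29.53°.
Since θ_B + θ_t = 90° at Brewster incidence, θ_t = 90° − 29.53° = 60.47°.

θ_t ≈ 60.47°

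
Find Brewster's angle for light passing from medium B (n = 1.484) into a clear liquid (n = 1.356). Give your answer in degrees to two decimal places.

At Brewster's angle the reflected and refracted rays are perpendicular, which with Snell's law gives tan θ_B = n₂/n₁.
Here n₂/n₁ = 1.356/1.484 = 0.9137, and Brewster's law gives tan θ_B = n₂/n₁. Taking the arctangent, θ_B = 42.42°.

θ_B ≈ 42.42°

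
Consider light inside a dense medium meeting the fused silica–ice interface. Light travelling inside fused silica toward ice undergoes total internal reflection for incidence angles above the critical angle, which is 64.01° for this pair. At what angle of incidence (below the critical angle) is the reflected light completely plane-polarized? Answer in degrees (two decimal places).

sin θ_c = n₂/n₁, so n₂/n₁ = sin 64.01° = 0.8989.
Brewster: tan θ_B = n₂/n₁ = 0.8989.
θ_B = arctan(0.8989) = 41.95°.

θ_B ≈ 41.95°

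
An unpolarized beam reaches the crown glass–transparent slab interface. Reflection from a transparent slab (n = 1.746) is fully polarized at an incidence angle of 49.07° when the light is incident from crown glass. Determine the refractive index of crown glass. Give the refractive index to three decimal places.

n ≈ 1.514

At the polarizing angle, tan θ_B = n₂/n₁ with n₁ on the incident side (crown glass) and n₂ on the transmitted side (a transparent slab).
n₁ = n₂ / tan θ_B = 1.746 / tan 49.07° = 1.514.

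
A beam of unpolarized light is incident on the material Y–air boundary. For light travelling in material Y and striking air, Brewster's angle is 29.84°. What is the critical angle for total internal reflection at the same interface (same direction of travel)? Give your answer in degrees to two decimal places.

n₂/n₁ = tan 29.84° = 0.5736; the critical angle satisfies sin θ_c = n₂/n₁.
θ_c = arcsin(0.5736) = 35.00°.

θ_c ≈ 35.00°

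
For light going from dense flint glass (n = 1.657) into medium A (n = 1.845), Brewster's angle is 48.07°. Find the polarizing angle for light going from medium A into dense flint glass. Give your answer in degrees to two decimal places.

The two Brewster angles are complementary: θ_B' = 90° − θ_B = 90° − 48.07° = 41.93°.

θ_B' ≈ 41.93°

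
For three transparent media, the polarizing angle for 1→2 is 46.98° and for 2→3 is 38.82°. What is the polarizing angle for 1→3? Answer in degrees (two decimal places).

θ_B ≈ 40.77°

n₂/n₁ = tan 46.98° = 1.0716 and n₃/n₂ = tan 38.82° = 0.8046.
Multiplying, n₃/n₁ = 1.0716 × 0.8046 = 0.8622, and θ_B(1→3) = arctan 0.8622 = 40.77°.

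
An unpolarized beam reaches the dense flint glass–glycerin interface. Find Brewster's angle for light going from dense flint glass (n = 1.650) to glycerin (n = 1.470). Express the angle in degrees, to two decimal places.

θ_B ≈ 41.70°

tan θ_B = n₂/n₁ = 1.470/1.650 = 0.8909.
So θ_B = arctan 0.8909 = 41.70°.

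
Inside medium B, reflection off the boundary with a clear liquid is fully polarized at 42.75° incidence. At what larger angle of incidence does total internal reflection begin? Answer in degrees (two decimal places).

θ_c ≈ 67.58°

n₂/n₁ = tan 42.75° = 0.9244; the critical angle satisfies sin θ_c = n₂/n₁.
θ_c = arcsin(0.9244) = 67.58°.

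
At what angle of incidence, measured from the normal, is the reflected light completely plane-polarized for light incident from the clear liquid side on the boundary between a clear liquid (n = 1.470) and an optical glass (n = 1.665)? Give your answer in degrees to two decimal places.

θ_B ≈ 48.56°

The reflected p-component vanishes when tan θ_B = n₂/n₁.
tan θ_B = n₂/n₁ = 1.665/1.470 = 1.1327.
θ_B = arctan(1.1327) = 48.56°.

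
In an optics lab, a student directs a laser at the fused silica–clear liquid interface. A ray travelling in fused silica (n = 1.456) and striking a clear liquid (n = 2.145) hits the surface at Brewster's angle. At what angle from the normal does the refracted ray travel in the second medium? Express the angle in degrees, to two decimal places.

tan θ_B = n₂/n₁ = 2.145/1.456 = 1.4732, so θ_B = 55.83°.
At Brewster's angle the reflected and refracted rays are perpendicular, so θ_t = 90° − θ_B = 90° − 55.83° = 34.17°.

θ_t ≈ 34.17°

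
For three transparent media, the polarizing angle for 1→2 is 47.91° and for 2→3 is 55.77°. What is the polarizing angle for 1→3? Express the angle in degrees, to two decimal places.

tan θ_B(1→2) = n₂/n₁ = tan 47.91° = 1.1071.
tan θ_B(2→3) = n₃/n₂ = tan 55.77° = 1.4698.
So n₃/n₁ = (n₂/n₁)(n₃/n₂) = 1.1071 × 1.4698 = 1.6272.
θ_B(1→3) = arctan(1.6272) = 58.43°.

θ_B ≈ 58.43°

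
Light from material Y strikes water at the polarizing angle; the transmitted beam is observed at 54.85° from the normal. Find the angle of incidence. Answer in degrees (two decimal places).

Brewster's condition makes the reflected and refracted beams perpendicular: θ_B + θ_t = 90°.
So θ_B = 90° − θ_t = 90° − 54.85° = 35.15°.

θ_B ≈ 35.15°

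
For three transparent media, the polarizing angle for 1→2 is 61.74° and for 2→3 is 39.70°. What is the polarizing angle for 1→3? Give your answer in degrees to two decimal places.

n₂/n₁ = tan 61.74° = 1.8603 and n₃/n₂ = tan 39.70° = 0.8302.
So n₃/n₁ = (n₂/n₁)(n₃/n₂) = 1.8603 × 0.8302 = 1.5445.
θ_B(1→3) = arctan(1.5445) = 57.08°.

θ_B ≈ 57.08°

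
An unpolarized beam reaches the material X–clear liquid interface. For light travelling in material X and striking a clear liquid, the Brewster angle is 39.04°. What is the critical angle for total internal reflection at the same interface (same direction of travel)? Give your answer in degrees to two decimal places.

n₂/n₁ = tan 39.04° = 0.8109; the critical angle satisfies sin θ_c = n₂/n₁.
θ_c = arcsin(0.8109) = 54.19°.

θ_c ≈ 54.19°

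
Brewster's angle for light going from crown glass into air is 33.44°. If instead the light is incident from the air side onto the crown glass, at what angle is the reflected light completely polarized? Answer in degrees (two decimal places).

θ_B' ≈ 56.56°

tan θ_B' = n₁/n₂ = 1/tan θ_B, so θ_B' = 90° − θ_B.
θ_B' = 90° − 33.44° = 56.56°.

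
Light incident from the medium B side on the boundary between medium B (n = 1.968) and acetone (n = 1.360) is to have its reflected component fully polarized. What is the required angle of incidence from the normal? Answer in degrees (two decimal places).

θ_B ≈ 34.65°

tan θ_B = n₂/n₁ = 1.360/1.968 = 0.6911. Taking the arctangent, θ_B = 34.65°.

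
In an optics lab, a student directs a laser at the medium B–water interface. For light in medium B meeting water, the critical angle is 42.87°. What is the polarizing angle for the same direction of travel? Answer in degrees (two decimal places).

n₂/n₁ = sin θ_c = sin 42.87° = 0.6803.
tan θ_B equals the same ratio, so θ_B = arctan(0.6803) = 34.23°.

θ_B ≈ 34.23°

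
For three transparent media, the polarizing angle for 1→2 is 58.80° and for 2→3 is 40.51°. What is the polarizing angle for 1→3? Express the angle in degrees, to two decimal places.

θ_B ≈ 54.67°

tan θ_B(1→2) = n₂/n₁ = tan 58.80° = 1.6512.
tan θ_B(2→3) = n₃/n₂ = tan 40.51° = 0.8544.
n₃/n₁ = 1.4108. Then tan θ_B(1→3) = n₃/n₁, so θ_B(1→3) = arctan(1.4108) = 54.67°.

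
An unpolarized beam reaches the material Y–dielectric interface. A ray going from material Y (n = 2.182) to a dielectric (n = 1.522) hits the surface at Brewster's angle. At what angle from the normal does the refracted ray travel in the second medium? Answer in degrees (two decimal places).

θ_t ≈ 55.10°

tan θ_B = n₂/n₁ = 1.522/2.182 = 0.6975, so θ_B = 34.90°.
At Brewster's angle the reflected and refracted rays are perpendicular, so θ_t = 90° − θ_B = 90° − 34.90° = 55.10°.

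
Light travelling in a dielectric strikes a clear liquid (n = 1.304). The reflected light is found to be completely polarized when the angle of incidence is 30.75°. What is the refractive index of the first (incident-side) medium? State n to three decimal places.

At the polarizing angle, tan θ_B = n₂/n₁ with n₁ on the incident side (a dielectric) and n₂ on the transmitted side (a clear liquid).
n₁ = n₂ / tan θ_B = 1.304 / tan 30.75° = 2.192.

n ≈ 2.192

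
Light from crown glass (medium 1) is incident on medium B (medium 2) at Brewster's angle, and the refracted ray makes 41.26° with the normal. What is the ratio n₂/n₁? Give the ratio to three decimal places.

n₂/n₁ ≈ 1.140

θ_B + θ_t = 90°, so θ_B = 90° − 41.26° = 48.74°.
tan θ_B = n₂/n₁, so n₂/n₁ = tan 48.74° = 1.140.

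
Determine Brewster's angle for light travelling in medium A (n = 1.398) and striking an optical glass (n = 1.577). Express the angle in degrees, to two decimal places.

θ_B ≈ 48.44°

Brewster's condition: tan θ_B = n₂/n₁ = 1.577/1.398 = 1.1280. Taking the arctangent, θ_B = 48.44°.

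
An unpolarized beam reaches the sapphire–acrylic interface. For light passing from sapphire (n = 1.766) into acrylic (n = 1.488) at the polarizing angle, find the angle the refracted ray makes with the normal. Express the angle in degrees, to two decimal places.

θ_t ≈ 49.88°

tan θ_B = n₂/n₁ = 1.488/1.766 = 0.8426, so θ_B = 40.12°.
At Brewster's angle the reflected and refracted rays are perpendicular, so θ_t = 90° − θ_B = 90° − 40.12° = 49.88°.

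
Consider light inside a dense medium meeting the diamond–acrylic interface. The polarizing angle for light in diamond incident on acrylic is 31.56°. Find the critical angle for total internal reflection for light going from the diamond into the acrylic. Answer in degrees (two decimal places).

θ_c ≈ 37.90°

From Brewster, n₂/n₁ = tan θ_B = tan 31.56° = 0.6142.
Then sin θ_c = n₂/n₁ = 0.6142, so θ_c = arcsin 0.6142 = 37.90°.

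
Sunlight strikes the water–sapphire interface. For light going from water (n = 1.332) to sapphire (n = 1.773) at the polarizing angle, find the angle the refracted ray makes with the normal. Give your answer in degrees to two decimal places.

θ_t ≈ 36.92°

tan θ_B = n₂/n₁ = 1.773/1.332 = 1.3311, so θ_B = 53.08°.
At Brewster's angle the reflected and refracted rays are perpendicular, so θ_t = 90° − θ_B = 90° − 53.08° = 36.92°.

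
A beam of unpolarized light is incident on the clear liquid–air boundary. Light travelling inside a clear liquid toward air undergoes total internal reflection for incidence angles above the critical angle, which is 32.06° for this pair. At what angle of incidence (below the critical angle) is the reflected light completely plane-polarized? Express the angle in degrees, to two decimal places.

θ_B ≈ 27.96°

At the critical angle sin θ_c = n₂/n₁, giving n₂/n₁ = sin 32.06° = 0.5308.
Then tan θ_B = n₂/n₁ = 0.5308, so θ_B = arctan 0.5308 = 27.96°.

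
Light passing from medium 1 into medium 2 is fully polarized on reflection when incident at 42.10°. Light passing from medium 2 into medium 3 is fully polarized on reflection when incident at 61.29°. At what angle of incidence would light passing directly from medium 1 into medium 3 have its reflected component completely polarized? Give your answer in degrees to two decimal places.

Each Brewster angle gives a ratio: n₂/n₁ = tan 42.10° = 0.9036, n₃/n₂ = tan 61.29° = 1.8258.
n₃/n₁ = 1.6497. Then tan θ_B(1→3) = n₃/n₁, so θ_B(1→3) = arctan(1.6497) = 58.78°.

θ_B ≈ 58.78°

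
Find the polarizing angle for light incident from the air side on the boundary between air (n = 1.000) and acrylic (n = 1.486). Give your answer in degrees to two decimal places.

Here n₂/n₁ = 1.486/1.000 = 1.4860, and Brewster's law gives tan θ_B = n₂/n₁.
θ_B = arctan(1.4860) = 56.06°.

θ_B ≈ 56.06°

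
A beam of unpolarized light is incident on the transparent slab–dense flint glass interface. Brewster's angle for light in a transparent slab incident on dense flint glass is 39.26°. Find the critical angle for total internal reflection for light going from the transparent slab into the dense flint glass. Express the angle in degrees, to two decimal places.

n₂/n₁ = tan 39.26° = 0.8173; the critical angle satisfies sin θ_c = n₂/n₁.
θ_c = arcsin(0.8173) = 54.82°.

θ_c ≈ 54.82°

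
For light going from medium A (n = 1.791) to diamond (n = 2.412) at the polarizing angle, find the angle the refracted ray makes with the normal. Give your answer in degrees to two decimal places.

First find Brewster's angle: tan θ_B = 2.412/1.791 = 1.3467, giving θ_B = 53.40°.
At Brewster's angle the reflected and refracted rays are perpendicular, so θ_t = 90° − θ_B = 90° − 53.40° = 36.60°.

θ_t ≈ 36.60°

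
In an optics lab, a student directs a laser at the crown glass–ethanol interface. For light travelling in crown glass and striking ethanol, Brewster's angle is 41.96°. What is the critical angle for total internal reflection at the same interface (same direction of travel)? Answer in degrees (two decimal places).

n₂/n₁ = tan 41.96° = 0.8991; the critical angle satisfies sin θ_c = n₂/n₁.
θ_c = arcsin(0.8991) = 64.05°.

θ_c ≈ 64.05°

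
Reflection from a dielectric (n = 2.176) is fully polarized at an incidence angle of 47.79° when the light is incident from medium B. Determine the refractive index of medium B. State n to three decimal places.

n ≈ 1.974

Brewster's law: tan θ_B = n₂/n₁ (light incident in medium B, refracted into a dielectric).
n₁ = n₂ / tan θ_B = 2.176 / tan 47.79° = 1.974.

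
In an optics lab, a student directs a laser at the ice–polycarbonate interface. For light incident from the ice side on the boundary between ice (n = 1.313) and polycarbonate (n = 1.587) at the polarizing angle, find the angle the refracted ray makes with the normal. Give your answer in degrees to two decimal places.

θ_t ≈ 39.60°

θ_B = arctan(n₂/n₁) = arctan(1.587/1.313) = 50.40°.
The refracted ray is perpendicular to the reflected ray, so θ_t = 90° − θ_B = 39.60°.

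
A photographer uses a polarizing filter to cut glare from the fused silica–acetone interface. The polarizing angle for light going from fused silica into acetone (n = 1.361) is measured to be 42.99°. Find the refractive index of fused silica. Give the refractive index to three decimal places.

At the polarizing angle, tan θ_B = n₂/n₁ with n₁ on the incident side (fused silica) and n₂ on the transmitted side (acetone).
n₁ = n₂ / tan θ_B = 1.361 / tan 42.99° = 1.460.

n ≈ 1.460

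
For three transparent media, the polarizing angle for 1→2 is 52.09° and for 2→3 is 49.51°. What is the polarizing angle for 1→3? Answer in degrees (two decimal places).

tan θ_B(1→2) = n₂/n₁ = tan 52.09° = 1.2841.
tan θ_B(2→3) = n₃/n₂ = tan 49.51° = 1.1713.
Multiplying, n₃/n₁ = 1.2841 × 1.1713 = 1.5040, and θ_B(1→3) = arctan 1.5040 = 56.38°.

θ_B ≈ 56.38°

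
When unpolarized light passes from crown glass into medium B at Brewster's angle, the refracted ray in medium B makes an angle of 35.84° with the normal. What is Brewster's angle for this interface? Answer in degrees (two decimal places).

θ_B ≈ 54.16°

At Brewster's angle the reflected and refracted rays are perpendicular, so θ_B + θ_t = 90°.
So θ_B = 90° − θ_t = 90° − 35.84° = 54.16°.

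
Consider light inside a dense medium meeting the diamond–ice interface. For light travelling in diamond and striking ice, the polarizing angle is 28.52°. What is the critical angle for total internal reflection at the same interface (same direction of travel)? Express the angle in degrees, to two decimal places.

θ_c ≈ 32.92°

From Brewster, n₂/n₁ = tan θ_B = tan 28.52° = 0.5434.
Then sin θ_c = n₂/n₁ = 0.5434, so θ_c = arcsin 0.5434 = 32.92°.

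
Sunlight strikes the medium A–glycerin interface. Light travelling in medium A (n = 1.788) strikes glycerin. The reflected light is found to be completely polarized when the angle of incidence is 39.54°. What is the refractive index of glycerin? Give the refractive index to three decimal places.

n ≈ 1.476

At Brewster's angle, tan θ_B = n₂/n₁ with n₁ on the incident side (medium A) and n₂ on the transmitted side (glycerin).
n₂ = n₁ tan θ_B = 1.788 × tan 39.54° = 1.476.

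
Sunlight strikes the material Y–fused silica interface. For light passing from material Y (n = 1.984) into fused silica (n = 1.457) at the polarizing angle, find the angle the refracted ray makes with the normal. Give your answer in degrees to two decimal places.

θ_B = arctan(n₂/n₁) = arctan(1.457/1.984) = 36.29°.
Since θ_B + θ_t = 90° at Brewster incidence, θ_t = 90° − 36.29° = 53.71°.

θ_t ≈ 53.71°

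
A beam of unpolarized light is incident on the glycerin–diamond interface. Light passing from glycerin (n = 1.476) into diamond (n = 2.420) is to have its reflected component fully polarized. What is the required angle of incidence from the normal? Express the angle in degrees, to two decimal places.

Brewster's condition: tan θ_B = n₂/n₁ = 2.420/1.476 = 1.6396.
So θ_B = arctan 1.6396 = 58.62°.

θ_B ≈ 58.62°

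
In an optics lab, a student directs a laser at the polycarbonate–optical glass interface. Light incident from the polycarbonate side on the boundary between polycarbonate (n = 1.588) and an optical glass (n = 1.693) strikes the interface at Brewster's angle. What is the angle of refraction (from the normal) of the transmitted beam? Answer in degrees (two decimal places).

First find Brewster's angle: tan θ_B = 1.693/1.588 = 1.0661, giving θ_B = 46.83°.
The refracted ray is perpendicular to the reflected ray, so θ_t = 90° − θ_B = 43.17°.

θ_t ≈ 43.17°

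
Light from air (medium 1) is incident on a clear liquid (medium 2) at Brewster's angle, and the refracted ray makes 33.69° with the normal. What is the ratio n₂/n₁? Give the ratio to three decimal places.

At Brewster incidence θ_B = 90° − θ_t = 90° − 33.69° = 56.31°.
Then n₂/n₁ = tan θ_B = tan 56.31° = 1.500.

n₂/n₁ ≈ 1.500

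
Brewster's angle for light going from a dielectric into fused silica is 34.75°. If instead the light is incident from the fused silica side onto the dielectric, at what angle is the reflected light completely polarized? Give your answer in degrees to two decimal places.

Reversing the direction swaps n₁ and n₂, so tan θ_B' = 1/tan θ_B and θ_B' = 90° − θ_B.
Hence θ_B' = 90° − 34.75° = 55.25°.

θ_B' ≈ 55.25°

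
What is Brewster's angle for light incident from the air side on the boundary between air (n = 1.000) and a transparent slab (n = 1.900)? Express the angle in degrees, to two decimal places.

θ_B ≈ 62.24°

tan θ_B = n₂/n₁ = 1.900/1.000 = 1.9000.
So θ_B = arctan 1.9000 = 62.24°.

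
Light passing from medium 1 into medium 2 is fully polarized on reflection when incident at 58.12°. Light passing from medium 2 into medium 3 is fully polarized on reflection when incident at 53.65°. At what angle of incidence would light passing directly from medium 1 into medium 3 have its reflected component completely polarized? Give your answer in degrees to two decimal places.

θ_B ≈ 65.41°

n₂/n₁ = tan 58.12° = 1.6078 and n₃/n₂ = tan 53.65° = 1.3588.
Multiplying, n₃/n₁ = 1.6078 × 1.3588 = 2.1848, and θ_B(1→3) = arctan 2.1848 = 65.41°.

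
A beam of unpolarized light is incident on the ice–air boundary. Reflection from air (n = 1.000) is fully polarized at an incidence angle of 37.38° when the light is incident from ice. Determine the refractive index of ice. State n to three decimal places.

n ≈ 1.309

Brewster's law: tan θ_B = n₂/n₁ (light incident in ice, refracted into air).
n₁ = n₂ / tan θ_B = 1.000 / tan 37.38° = 1.309.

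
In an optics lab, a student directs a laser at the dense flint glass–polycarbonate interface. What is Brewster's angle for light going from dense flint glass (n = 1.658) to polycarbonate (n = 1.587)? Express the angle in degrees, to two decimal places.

θ_B ≈ 43.75°

At Brewster's angle the reflected and refracted rays are perpendicular, which with Snell's law gives tan θ_B = n₂/n₁.
tan θ_B = n₂/n₁ = 1.587/1.658 = 0.9572.
So θ_B = arctan 0.9572 = 43.75°.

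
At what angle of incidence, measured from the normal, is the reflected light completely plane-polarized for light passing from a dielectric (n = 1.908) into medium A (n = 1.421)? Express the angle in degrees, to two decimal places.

Brewster's condition: tan θ_B = n₂/n₁ = 1.421/1.908 = 0.7448. Taking the arctangent, θ_B = 36.68°.

θ_B ≈ 36.68°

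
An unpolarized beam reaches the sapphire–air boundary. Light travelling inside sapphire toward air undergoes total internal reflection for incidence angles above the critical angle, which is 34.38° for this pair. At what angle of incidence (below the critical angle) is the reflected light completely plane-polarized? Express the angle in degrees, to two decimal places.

At the critical angle sin θ_c = n₂/n₁, giving n₂/n₁ = sin 34.38° = 0.5647.
Then tan θ_B = n₂/n₁ = 0.5647, so θ_B = arctan 0.5647 = 29.45°.

θ_B ≈ 29.45°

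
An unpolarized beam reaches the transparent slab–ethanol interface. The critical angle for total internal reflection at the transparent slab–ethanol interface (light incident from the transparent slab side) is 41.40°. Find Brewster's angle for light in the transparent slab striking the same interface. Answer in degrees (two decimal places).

θ_B ≈ 33.48°

n₂/n₁ = sin θ_c = sin 41.40° = 0.6613.
tan θ_B equals the same ratio, so θ_B = arctan(0.6613) = 33.48°.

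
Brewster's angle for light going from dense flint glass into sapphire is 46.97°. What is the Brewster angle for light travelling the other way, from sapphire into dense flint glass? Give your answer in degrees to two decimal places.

Reversing the direction swaps n₁ and n₂, so tan θ_B' = 1/tan θ_B and θ_B' = 90° − θ_B.
Hence θ_B' = 90° − 46.97° = 43.03°.

θ_B' ≈ 43.03°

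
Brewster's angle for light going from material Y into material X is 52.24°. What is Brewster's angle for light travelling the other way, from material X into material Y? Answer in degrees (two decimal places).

θ_B' ≈ 37.76°

The two Brewster angles are complementary: θ_B' = 90° − θ_B = 90° − 52.24° = 37.76°.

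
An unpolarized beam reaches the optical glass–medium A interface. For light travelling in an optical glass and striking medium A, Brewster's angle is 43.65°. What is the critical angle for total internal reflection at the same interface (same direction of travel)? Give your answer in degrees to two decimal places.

tan θ_B = n₂/n₁ = tan 43.65° = 0.9540.
Total internal reflection: sin θ_c = n₂/n₁ = 0.9540.
θ_c = arcsin(0.9540) = 72.54°.

θ_c ≈ 72.54°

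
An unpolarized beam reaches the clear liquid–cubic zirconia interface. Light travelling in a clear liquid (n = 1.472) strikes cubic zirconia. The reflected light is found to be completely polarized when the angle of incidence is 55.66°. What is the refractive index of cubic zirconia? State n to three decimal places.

n ≈ 2.155

At the polarizing angle, tan θ_B = n₂/n₁ with n₁ on the incident side (a clear liquid) and n₂ on the transmitted side (cubic zirconia).
n₂ = n₁ tan θ_B = 1.472 × tan 55.66° = 2.155.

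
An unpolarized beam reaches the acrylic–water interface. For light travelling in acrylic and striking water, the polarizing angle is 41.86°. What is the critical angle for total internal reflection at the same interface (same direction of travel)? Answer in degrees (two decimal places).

tan θ_B = n₂/n₁ = tan 41.86° = 0.8960.
Total internal reflection: sin θ_c = n₂/n₁ = 0.8960.
θ_c = arcsin(0.8960) = 63.64°.

θ_c ≈ 63.64°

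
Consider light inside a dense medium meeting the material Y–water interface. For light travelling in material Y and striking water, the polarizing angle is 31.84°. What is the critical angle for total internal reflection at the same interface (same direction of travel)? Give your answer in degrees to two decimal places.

θ_c ≈ 38.39°

tan θ_B = n₂/n₁ = tan 31.84° = 0.6210.
Total internal reflection: sin θ_c = n₂/n₁ = 0.6210.
θ_c = arcsin(0.6210) = 38.39°.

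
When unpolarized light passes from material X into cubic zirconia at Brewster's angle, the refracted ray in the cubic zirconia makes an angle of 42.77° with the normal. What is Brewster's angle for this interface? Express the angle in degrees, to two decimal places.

Brewster's condition makes the reflected and refracted beams perpendicular: θ_B + θ_t = 90°.
θ_B = 90° − 42.77° = 47.23°.

θ_B ≈ 47.23°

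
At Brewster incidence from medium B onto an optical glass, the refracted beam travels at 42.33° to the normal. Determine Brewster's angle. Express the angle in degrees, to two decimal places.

θ_B ≈ 47.67°

Since the reflected and refracted rays are at right angles at the polarizing angle, θ_B + θ_t = 90°.
θ_B = 90° − 42.33° = 47.67°.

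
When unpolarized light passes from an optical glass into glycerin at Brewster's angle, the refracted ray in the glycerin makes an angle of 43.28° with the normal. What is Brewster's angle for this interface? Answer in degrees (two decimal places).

Since the reflected and refracted rays are at right angles at the polarizing angle, θ_B + θ_t = 90°.
θ_B = 90° − 43.28° = 46.72°.

θ_B ≈ 46.72°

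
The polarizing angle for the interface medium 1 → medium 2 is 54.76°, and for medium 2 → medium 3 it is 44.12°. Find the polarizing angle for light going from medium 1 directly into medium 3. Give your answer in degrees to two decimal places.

tan θ_B(1→2) = n₂/n₁ = tan 54.76° = 1.4155.
tan θ_B(2→3) = n₃/n₂ = tan 44.12° = 0.9697.
So n₃/n₁ = (n₂/n₁)(n₃/n₂) = 1.4155 × 0.9697 = 1.3727.
θ_B(1→3) = arctan(1.3727) = 53.93°.

θ_B ≈ 53.93°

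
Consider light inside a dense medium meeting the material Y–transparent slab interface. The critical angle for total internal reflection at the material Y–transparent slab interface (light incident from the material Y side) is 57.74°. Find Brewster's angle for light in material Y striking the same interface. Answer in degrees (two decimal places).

θ_B ≈ 40.22°

sin θ_c = n₂/n₁, so n₂/n₁ = sin 57.74° = 0.8456.
Brewster: tan θ_B = n₂/n₁ = 0.8456.
θ_B = arctan(0.8456) = 40.22°.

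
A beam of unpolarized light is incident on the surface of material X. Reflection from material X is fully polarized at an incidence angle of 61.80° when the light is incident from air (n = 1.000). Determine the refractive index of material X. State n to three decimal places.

At Brewster's angle, tan θ_B = n₂/n₁ with n₁ on the incident side (air) and n₂ on the transmitted side (material X).
n₂ = n₁ tan θ_B = 1.000 × tan 61.80° = 1.865.

n ≈ 1.865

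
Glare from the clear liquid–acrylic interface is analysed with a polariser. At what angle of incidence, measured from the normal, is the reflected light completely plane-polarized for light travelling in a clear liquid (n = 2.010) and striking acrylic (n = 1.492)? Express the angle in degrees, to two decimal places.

tan θ_B = n₂/n₁ = 1.492/2.010 = 0.7423.
θ_B = arctan(0.7423) = 36.59°.

θ_B ≈ 36.59°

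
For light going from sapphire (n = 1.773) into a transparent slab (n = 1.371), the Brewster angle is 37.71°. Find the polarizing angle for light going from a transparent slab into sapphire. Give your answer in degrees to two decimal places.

θ_B' ≈ 52.29°

The two Brewster angles are complementary: θ_B' = 90° − θ_B = 90° − 37.71° = 52.29°.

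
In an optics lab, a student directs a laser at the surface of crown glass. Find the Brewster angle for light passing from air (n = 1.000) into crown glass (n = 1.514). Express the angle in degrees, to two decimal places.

θ_B ≈ 56.56°

tan θ_B = n₂/n₁ = 1.514/1.000 = 1.5140.
θ_B = arctan(1.5140) = 56.56°.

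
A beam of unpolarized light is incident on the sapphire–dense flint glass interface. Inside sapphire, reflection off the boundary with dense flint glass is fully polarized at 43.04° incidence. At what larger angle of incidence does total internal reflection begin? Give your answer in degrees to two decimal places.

θ_c ≈ 69.04°

n₂/n₁ = tan 43.04° = 0.9338; the critical angle satisfies sin θ_c = n₂/n₁.
θ_c = arcsin(0.9338) = 69.04°.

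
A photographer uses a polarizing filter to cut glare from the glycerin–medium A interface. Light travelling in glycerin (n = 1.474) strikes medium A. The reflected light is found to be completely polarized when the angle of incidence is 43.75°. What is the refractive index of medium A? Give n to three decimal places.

n ≈ 1.411

At Brewster's angle, tan θ_B = n₂/n₁ with n₁ on the incident side (glycerin) and n₂ on the transmitted side (medium A).
n₂ = n₁ tan θ_B = 1.474 × tan 43.75° = 1.411.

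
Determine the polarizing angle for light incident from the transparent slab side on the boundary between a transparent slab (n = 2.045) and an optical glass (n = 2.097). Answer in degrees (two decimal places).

At Brewster's angle the reflected and refracted rays are perpendicular, which with Snell's law gives tan θ_B = n₂/n₁.
Here n₂/n₁ = 2.097/2.045 = 1.0254, and Brewster's law gives tan θ_B = n₂/n₁.
θ_B = arctan(1.0254) = 45.72°.

θ_B ≈ 45.72°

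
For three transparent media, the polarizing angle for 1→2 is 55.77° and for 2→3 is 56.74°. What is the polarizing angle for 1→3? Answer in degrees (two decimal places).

θ_B ≈ 65.95°

tan θ_B(1→2) = n₂/n₁ = tan 55.77° = 1.4698.
tan θ_B(2→3) = n₃/n₂ = tan 56.74° = 1.5247.
n₃/n₁ = 2.2410. Then tan θ_B(1→3) = n₃/n₁, so θ_B(1→3) = arctan(2.2410) = 65.95°.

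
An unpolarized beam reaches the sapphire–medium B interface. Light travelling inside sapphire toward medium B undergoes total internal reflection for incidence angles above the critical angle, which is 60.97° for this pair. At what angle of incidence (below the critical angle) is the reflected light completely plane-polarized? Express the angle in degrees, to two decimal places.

θ_B ≈ 41.17°

At the critical angle sin θ_c = n₂/n₁, giving n₂/n₁ = sin 60.97° = 0.8744.
Then tan θ_B = n₂/n₁ = 0.8744, so θ_B = arctan 0.8744 = 41.17°.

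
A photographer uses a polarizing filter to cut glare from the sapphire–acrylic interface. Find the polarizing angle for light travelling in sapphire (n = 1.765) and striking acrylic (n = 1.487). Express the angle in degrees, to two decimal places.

Here n₂/n₁ = 1.487/1.765 = 0.8425, and Brewster's law gives tan θ_B = n₂/n₁.
θ_B = arctan(0.8425) = 40.11°.

θ_B ≈ 40.11°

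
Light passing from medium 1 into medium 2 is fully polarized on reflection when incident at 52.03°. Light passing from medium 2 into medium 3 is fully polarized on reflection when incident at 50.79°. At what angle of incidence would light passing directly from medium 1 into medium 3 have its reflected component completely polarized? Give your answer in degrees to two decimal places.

tan θ_B(1→2) = n₂/n₁ = tan 52.03° = 1.2813.
tan θ_B(2→3) = n₃/n₂ = tan 50.79° = 1.2257.
n₃/n₁ = 1.5705. Then tan θ_B(1→3) = n₃/n₁, so θ_B(1→3) = arctan(1.5705) = 57.51°.

θ_B ≈ 57.51°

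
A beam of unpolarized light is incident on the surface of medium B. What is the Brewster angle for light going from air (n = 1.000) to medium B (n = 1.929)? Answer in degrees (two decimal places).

tan θ_B = n₂/n₁ = 1.929/1.000 = 1.9290. Taking the arctangent, θ_B = 62.60°.

θ_B ≈ 62.60°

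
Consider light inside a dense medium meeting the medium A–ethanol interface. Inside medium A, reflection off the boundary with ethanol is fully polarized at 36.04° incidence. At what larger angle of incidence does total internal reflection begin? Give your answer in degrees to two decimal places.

From Brewster, n₂/n₁ = tan θ_B = tan 36.04° = 0.7276.
Then sin θ_c = n₂/n₁ = 0.7276, so θ_c = arcsin 0.7276 = 46.69°.

θ_c ≈ 46.69°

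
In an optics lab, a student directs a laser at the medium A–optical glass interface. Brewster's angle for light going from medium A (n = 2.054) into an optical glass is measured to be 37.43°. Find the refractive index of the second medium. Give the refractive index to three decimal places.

n ≈ 1.572

Brewster's law: tan θ_B = n₂/n₁ (light incident in medium A, refracted into an optical glass).
n₂ = n₁ tan θ_B = 2.054 × tan 37.43° = 1.572.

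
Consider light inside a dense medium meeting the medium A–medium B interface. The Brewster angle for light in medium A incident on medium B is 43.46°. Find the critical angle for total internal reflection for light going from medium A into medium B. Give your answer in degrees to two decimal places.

tan θ_B = n₂/n₁ = tan 43.46° = 0.9476.
Total internal reflection: sin θ_c = n₂/n₁ = 0.9476.
θ_c = arcsin(0.9476) = 71.38°.

θ_c ≈ 71.38°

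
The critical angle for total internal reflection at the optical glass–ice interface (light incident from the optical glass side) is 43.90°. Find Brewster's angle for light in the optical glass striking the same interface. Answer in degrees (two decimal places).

sin θ_c = n₂/n₁, so n₂/n₁ = sin 43.90° = 0.6934.
Brewster: tan θ_B = n₂/n₁ = 0.6934.
θ_B = arctan(0.6934) = 34.74°.

θ_B ≈ 34.74°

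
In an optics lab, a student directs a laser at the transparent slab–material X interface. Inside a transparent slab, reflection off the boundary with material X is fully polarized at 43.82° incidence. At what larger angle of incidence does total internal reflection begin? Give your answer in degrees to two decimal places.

θ_c ≈ 73.67°

tan θ_B = n₂/n₁ = tan 43.82° = 0.9596.
Total internal reflection: sin θ_c = n₂/n₁ = 0.9596.
θ_c = arcsin(0.9596) = 73.67°.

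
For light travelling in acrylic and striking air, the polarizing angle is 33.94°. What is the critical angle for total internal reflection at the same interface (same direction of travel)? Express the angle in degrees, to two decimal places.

tan θ_B = n₂/n₁ = tan 33.94° = 0.6730.
Total internal reflection: sin θ_c = n₂/n₁ = 0.6730.
θ_c = arcsin(0.6730) = 42.30°.

θ_c ≈ 42.30°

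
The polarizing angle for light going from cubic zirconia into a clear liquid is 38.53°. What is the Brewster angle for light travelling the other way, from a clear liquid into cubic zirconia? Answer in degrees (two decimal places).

Reversing the direction swaps n₁ and n₂, so tan θ_B' = 1/tan θ_B and θ_B' = 90° − θ_B.
Hence θ_B' = 90° − 38.53° = 51.47°.

θ_B' ≈ 51.47°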